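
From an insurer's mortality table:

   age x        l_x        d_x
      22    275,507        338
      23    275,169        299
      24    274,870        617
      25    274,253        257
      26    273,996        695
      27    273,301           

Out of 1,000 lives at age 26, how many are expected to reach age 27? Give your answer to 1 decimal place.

997.5

The relevant probability is 273,301/273,996 = 0.997463.
Expected number = 1,000 × 0.997463 = 997.5.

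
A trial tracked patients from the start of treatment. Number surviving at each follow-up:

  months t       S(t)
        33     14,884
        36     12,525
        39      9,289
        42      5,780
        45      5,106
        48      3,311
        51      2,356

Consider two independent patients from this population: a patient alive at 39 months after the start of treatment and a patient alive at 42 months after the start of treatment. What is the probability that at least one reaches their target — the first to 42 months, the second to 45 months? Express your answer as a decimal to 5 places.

p₁ = S(42)/S(39) = 5,780/9,289 = 0.622241; p₂ = S(45)/S(42) = 5,106/5,780 = 0.883391.
P(at least one) = 1 − (1−p₁)(1−p₂) = 1 − 0.377759 × 0.116609 = 0.955950.

0.95595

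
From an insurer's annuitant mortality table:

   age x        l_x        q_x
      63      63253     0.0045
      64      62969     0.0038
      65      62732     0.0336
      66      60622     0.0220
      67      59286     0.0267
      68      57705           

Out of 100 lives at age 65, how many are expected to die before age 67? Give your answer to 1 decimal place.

The relevant probability is 1 − 59286/62732 = 0.054932.
Expected number = 100 × 0.054932 = 5.5.

5.5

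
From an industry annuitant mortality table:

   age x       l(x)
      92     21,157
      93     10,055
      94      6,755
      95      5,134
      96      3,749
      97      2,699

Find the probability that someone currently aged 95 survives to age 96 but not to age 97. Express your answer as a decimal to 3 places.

This is the probability of reaching 96 but not 97, conditional on being alive at 95: (l(96) − l(97)) / l(95).
= (3,749 − 2,699) / 5,134 = 1,050 / 5,134 = 0.204519.

0.205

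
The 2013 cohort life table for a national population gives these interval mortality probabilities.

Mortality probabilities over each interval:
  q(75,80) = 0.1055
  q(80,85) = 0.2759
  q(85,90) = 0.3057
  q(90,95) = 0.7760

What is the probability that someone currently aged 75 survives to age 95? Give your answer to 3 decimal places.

P(survive 75→95) = (1 − 0.1055) × (1 − 0.2759) × (1 − 0.3057) × (1 − 0.7760).
= 0.8945 × 0.7241 × 0.6943 × 0.2240 = 0.100734.

0.101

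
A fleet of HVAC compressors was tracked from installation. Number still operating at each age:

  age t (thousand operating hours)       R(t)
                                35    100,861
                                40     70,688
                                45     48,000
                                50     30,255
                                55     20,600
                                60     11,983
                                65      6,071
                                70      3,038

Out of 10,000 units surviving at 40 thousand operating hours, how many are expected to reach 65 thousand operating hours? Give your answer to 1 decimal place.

The relevant probability is 6,071/70,688 = 0.085884.
Expected number = 10,000 × 0.085884 = 858.8.

858.8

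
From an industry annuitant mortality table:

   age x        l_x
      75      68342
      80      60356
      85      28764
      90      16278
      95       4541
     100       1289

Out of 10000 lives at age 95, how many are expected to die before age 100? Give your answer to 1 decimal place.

The relevant probability is 1 − 1289/4541 = 0.716142.
Expected number = 10000 × 0.716142 = 7161.4.

7161.4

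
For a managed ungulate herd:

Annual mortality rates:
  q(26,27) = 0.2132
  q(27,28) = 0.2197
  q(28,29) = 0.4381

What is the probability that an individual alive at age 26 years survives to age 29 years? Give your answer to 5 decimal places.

0.34497

Survival from 26 to 29 is the product of surviving each interval: (1 − 0.2132) × (1 − 0.2197) × (1 − 0.4381).
= 0.7868 × 0.7803 × 0.5619 = 0.344973.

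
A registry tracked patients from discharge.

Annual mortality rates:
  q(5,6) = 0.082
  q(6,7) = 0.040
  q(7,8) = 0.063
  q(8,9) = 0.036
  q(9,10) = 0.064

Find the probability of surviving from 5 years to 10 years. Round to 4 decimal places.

0.7451

Chaining the interval survival probabilities: (1 − 0.082) × (1 − 0.040) × (1 − 0.063) × (1 − 0.036) × (1 − 0.064).
= 0.918 × 0.960 × 0.937 × 0.964 × 0.936 = 0.745086.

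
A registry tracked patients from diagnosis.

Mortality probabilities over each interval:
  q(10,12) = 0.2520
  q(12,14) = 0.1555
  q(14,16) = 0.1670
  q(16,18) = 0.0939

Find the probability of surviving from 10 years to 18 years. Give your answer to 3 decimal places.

0.477

Survival from 10 to 18 is the product of surviving each interval: (1 − 0.2520) × (1 − 0.1555) × (1 − 0.1670) × (1 − 0.0939).
= 0.7480 × 0.8445 × 0.8330 × 0.9061 = 0.476785.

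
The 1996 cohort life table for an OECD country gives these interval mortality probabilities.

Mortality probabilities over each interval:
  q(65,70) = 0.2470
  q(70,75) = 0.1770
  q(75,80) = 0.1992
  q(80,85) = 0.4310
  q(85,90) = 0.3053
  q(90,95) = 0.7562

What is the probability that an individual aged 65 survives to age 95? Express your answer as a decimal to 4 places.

0.0478

Survival from 65 to 95 is the product of surviving each interval: (1 − 0.2470) × (1 − 0.1770) × (1 − 0.1992) × (1 − 0.4310) × (1 − 0.3053) × (1 − 0.7562).
= 0.7530 × 0.8230 × 0.8008 × 0.5690 × 0.6947 × 0.2438 = 0.047826.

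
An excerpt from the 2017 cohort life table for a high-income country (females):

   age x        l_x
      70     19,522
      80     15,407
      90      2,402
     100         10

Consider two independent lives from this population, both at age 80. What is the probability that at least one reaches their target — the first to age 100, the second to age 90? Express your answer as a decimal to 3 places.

p₁ = l_100/l_80 = 10/15,407 = 0.000649; p₂ = l_90/l_80 = 2,402/15,407 = 0.155903.
P(at least one) = 1 − (1−p₁)(1−p₂) = 1 − 0.999351 × 0.844097 = 0.156451.

0.156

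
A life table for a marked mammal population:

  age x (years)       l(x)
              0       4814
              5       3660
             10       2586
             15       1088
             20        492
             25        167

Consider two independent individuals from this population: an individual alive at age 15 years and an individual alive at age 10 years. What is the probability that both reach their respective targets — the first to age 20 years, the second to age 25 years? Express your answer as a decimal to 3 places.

p₁ = l(20)/l(15) = 492/1088 = 0.452206; p₂ = l(25)/l(10) = 167/2586 = 0.064578.
P(both) = p₁ × p₂ = 0.452206 × 0.064578 = 0.029203.

0.029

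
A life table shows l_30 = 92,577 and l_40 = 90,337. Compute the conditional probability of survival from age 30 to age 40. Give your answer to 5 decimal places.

0.97580

We want 10p30 = l_40/l_30.
The conditional survival probability is l_40/l_30 = 90,337/92,577 = 0.975804.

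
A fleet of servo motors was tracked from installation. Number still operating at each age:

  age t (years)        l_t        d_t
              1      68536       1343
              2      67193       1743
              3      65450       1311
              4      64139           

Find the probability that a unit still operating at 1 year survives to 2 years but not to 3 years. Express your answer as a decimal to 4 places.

This is the probability of reaching 2 but not 3, conditional on being operational at 1: (l_2 − l_3) / l_1.
= (67193 − 65450) / 68536 = 1743 / 68536 = 0.025432.

0.0254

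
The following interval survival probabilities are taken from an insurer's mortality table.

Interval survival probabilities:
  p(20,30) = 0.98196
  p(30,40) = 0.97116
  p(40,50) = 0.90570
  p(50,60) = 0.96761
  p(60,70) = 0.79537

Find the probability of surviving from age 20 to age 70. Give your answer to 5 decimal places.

0.66472

The overall survival probability is 0.98196 × 0.97116 × 0.90570 × 0.96761 × 0.79537.
= 0.664720.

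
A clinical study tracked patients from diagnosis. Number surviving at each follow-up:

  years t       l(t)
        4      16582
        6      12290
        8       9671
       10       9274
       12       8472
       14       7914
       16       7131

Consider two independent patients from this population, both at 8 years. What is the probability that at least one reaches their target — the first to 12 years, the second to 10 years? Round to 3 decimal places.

0.995

p₁ = l(12)/l(8) = 8472/9671 = 0.876021; p₂ = l(10)/l(8) = 9274/9671 = 0.958949.
P(at least one) = 1 − (1−p₁)(1−p₂) = 1 − 0.123979 × 0.041051 = 0.994911.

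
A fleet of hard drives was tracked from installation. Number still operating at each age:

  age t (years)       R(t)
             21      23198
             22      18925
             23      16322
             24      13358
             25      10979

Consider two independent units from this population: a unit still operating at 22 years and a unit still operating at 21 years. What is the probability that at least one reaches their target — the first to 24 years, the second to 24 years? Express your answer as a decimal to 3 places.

0.875

p₁ = R(24)/R(22) = 13358/18925 = 0.705839; p₂ = R(24)/R(21) = 13358/23198 = 0.575826.
P(at least one) = 1 − (1−p₁)(1−p₂) = 1 − 0.294161 × 0.424174 = 0.875225.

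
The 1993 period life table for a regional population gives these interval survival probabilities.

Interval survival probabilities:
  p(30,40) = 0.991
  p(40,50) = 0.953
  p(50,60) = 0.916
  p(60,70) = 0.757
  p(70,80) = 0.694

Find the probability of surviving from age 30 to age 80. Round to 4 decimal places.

0.4545

Survival from 30 to 80 is the product of surviving each interval: 0.991 × 0.953 × 0.916 × 0.757 × 0.694.
= 0.454483.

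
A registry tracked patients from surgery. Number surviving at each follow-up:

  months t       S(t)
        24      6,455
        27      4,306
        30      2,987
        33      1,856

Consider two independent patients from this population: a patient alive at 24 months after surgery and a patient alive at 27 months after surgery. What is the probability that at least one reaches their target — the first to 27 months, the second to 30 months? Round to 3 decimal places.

p₁ = S(27)/S(24) = 4,306/6,455 = 0.667080; p₂ = S(30)/S(27) = 2,987/4,306 = 0.693683.
P(at least one) = 1 − (1−p₁)(1−p₂) = 1 − 0.332920 × 0.306317 = 0.898021.

0.898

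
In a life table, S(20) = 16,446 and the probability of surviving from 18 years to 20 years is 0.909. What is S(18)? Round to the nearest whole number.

S(18) = S(20) / p = 16,446 / 0.909 = 18092.

18092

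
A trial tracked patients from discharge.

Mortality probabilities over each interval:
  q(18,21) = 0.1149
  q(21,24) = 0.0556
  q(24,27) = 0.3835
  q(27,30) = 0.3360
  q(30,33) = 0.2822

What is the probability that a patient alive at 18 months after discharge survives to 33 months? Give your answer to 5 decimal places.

P(survive 18→33) = (1 − 0.1149) × (1 − 0.0556) × (1 − 0.3835) × (1 − 0.3360) × (1 − 0.2822).
= 0.8851 × 0.9444 × 0.6165 × 0.6640 × 0.7178 = 0.245614.

0.24561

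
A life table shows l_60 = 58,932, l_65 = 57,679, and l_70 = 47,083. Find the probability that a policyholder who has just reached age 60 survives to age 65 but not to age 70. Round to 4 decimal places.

We want 5|5q60 = (l_65 − l_70)/l_60.
This is the probability of reaching 65 but not 70, conditional on being alive at 60: (l_65 − l_70) / l_60.
= (57,679 − 47,083) / 58,932 = 10,596 / 58,932 = 0.179800.

0.1798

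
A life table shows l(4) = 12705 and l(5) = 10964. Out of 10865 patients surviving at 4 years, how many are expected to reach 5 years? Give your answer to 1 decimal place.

9376.1

The relevant probability is 10964/12705 = 0.862967.
Expected number = 10865 × 0.862967 = 9376.1.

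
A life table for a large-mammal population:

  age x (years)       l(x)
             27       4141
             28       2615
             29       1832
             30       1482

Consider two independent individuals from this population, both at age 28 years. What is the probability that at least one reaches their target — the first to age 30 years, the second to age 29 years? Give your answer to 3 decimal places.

0.870

p₁ = l(30)/l(28) = 1482/2615 = 0.566730; p₂ = l(29)/l(28) = 1832/2615 = 0.700574.
P(at least one) = 1 − (1−p₁)(1−p₂) = 1 − 0.433270 × 0.299426 = 0.870268.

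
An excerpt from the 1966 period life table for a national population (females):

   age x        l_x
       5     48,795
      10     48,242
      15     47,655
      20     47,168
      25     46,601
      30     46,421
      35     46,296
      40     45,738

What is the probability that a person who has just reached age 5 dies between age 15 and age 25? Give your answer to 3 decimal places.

0.022

We want 10|10q5 = (l_15 − l_25)/l_5.
This is the probability of reaching 15 but not 25, conditional on being alive at 5: (l_15 − l_25) / l_5.
= (47,655 − 46,601) / 48,795 = 1,054 / 48,795 = 0.021601.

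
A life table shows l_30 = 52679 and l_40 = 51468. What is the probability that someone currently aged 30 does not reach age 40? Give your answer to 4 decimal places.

P(die before 40 | alive at 30) = 1 − l_40/l_30 = 1 − 51468/52679 = (1211)/52679 = 0.022988.

0.0230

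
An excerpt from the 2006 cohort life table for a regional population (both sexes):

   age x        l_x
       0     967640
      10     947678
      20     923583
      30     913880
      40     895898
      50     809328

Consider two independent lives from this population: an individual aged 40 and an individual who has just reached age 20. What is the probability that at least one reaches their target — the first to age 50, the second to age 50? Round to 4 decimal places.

0.9880

p₁ = l_50/l_40 = 809328/895898 = 0.903371; p₂ = l_50/l_20 = 809328/923583 = 0.876292.
P(at least one) = 1 − (1−p₁)(1−p₂) = 1 − 0.096629 × 0.123708 = 0.988046.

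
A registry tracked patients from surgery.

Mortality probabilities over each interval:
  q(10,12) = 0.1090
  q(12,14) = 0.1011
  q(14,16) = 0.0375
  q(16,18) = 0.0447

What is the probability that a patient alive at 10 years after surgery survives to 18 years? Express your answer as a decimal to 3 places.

0.736

P(survive 10→18) = (1 − 0.1090) × (1 − 0.1011) × (1 − 0.0375) × (1 − 0.0447).
= 0.8910 × 0.8989 × 0.9625 × 0.9553 = 0.736427.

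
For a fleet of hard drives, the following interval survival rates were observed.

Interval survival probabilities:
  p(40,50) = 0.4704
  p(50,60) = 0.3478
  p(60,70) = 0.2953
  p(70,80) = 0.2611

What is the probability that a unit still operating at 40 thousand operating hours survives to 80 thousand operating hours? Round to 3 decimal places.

P(survive 40→80) = 0.4704 × 0.3478 × 0.2953 × 0.2611.
= 0.012614.

0.013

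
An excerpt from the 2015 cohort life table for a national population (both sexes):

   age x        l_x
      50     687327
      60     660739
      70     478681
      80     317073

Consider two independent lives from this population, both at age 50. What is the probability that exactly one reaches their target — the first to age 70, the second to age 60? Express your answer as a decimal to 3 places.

p₁ = l_70/l_50 = 478681/687327 = 0.696439; p₂ = l_60/l_50 = 660739/687327 = 0.961317.
P(exactly one) = p₁(1−p₂) + (1−p₁)p₂ = 0.026940 + 0.291818 = 0.318759.

0.319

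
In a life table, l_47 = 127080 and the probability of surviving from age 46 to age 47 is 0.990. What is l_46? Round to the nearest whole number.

128364

l_46 = l_47 / p = 127080 / 0.990 = 128364.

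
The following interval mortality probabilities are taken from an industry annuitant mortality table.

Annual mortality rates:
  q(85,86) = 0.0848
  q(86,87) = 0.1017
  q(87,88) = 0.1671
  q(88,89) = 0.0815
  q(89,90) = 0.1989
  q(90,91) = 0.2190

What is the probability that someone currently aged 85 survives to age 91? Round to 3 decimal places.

Chaining the interval survival probabilities: (1 − 0.0848) × (1 − 0.1017) × (1 − 0.1671) × (1 − 0.0815) × (1 − 0.1989) × (1 − 0.2190).
= 0.9152 × 0.8983 × 0.8329 × 0.9185 × 0.8011 × 0.7810 = 0.393502.

0.394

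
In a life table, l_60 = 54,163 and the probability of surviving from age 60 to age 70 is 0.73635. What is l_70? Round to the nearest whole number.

39883

l_70 = l_60 × p = 54,163 × 0.73635 = 39883.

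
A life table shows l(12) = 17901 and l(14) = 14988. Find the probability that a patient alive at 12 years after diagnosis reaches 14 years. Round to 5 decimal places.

0.83727

The conditional survival probability is l(14)/l(12) = 14988/17901 = 0.837272.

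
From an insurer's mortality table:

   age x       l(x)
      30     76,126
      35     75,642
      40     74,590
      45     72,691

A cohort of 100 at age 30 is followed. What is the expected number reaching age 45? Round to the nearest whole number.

95

The relevant probability is 72,691/76,126 = 0.954877.
Expected number = 100 × 0.954877 = 95.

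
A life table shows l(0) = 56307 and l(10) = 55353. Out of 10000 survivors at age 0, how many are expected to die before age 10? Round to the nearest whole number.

169

The relevant probability is 1 − 55353/56307 = 0.016943.
Expected number = 10000 × 0.016943 = 169.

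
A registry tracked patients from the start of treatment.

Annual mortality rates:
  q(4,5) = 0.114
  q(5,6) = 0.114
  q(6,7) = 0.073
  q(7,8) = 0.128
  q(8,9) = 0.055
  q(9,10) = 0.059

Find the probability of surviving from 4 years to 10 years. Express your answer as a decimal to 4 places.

The overall survival probability is (1 − 0.114) × (1 − 0.114) × (1 − 0.073) × (1 − 0.128) × (1 − 0.055) × (1 − 0.059).
= 0.886 × 0.886 × 0.927 × 0.872 × 0.945 × 0.941 = 0.564268.

0.5643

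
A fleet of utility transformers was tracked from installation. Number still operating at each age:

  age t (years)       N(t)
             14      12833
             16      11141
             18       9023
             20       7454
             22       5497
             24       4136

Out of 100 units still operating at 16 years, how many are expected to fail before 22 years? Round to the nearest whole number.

The relevant probability is 1 − 5497/11141 = 0.506597.
Expected number = 100 × 0.506597 = 51.

51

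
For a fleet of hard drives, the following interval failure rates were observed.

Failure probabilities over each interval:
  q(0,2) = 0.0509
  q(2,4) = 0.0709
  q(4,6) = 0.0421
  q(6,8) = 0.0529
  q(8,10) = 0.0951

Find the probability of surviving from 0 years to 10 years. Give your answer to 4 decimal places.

P(survive 0→10) = (1 − 0.0509) × (1 − 0.0709) × (1 − 0.0421) × (1 − 0.0529) × (1 − 0.0951).
= 0.9491 × 0.9291 × 0.9579 × 0.9471 × 0.9049 = 0.723921.

0.7239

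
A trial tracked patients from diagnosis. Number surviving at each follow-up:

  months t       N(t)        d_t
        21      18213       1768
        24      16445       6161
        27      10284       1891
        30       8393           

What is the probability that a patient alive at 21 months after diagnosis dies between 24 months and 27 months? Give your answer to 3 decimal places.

This is the probability of reaching 24 but not 27, conditional on being alive at 21: (N(24) − N(27)) / N(21).
= (16445 − 10284) / 18213 = 6161 / 18213 = 0.338275.

0.338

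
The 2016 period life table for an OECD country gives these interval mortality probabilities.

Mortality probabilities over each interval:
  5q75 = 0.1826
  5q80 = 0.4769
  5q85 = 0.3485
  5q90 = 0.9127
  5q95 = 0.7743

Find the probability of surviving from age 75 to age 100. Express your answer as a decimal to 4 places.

0.0055

25p75 = (1 − 0.1826) × (1 − 0.4769) × (1 − 0.3485) × (1 − 0.9127) × (1 − 0.7743).
= 0.8174 × 0.5231 × 0.6515 × 0.0873 × 0.2257 = 0.005489.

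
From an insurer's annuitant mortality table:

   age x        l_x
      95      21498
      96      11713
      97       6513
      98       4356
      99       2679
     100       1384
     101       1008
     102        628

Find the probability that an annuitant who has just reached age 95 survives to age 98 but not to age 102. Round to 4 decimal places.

We want 3|4q95 = (l_98 − l_102)/l_95.
This is the probability of reaching 98 but not 102, conditional on being alive at 95: (l_98 − l_102) / l_95.
= (4356 − 628) / 21498 = 3728 / 21498 = 0.173411.

0.1734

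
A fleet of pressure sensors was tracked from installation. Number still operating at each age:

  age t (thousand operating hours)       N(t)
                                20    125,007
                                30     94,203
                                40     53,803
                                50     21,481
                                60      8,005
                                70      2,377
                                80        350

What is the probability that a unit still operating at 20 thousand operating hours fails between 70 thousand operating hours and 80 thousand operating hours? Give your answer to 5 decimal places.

0.01622

This is the probability of reaching 70 but not 80, conditional on being operational at 20: (N(70) − N(80)) / N(20).
= (2,377 − 350) / 125,007 = 2,027 / 125,007 = 0.016215.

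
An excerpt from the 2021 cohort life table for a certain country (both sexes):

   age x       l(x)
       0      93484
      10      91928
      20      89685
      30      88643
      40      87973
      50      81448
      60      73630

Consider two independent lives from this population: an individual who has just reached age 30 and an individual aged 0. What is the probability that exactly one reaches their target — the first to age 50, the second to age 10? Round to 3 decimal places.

0.095

p₁ = l(50)/l(30) = 81448/88643 = 0.918832; p₂ = l(10)/l(0) = 91928/93484 = 0.983355.
P(exactly one) = p₁(1−p₂) + (1−p₁)p₂ = 0.015294 + 0.079817 = 0.095111.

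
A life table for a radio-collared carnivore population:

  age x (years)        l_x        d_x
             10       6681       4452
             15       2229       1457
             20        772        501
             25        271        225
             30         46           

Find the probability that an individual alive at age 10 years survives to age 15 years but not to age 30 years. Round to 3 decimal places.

This is the probability of reaching 15 but not 30, conditional on being alive at 10: (l_15 − l_30) / l_10.
= (2229 − 46) / 6681 = 2183 / 6681 = 0.326747.

0.327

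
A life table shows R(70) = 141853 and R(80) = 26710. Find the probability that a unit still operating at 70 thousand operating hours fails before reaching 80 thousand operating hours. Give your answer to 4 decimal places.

P(fail before 80 | operational at 70) = 1 − R(80)/R(70) = 1 − 26710/141853 = (115143)/141853 = 0.811706.

0.8117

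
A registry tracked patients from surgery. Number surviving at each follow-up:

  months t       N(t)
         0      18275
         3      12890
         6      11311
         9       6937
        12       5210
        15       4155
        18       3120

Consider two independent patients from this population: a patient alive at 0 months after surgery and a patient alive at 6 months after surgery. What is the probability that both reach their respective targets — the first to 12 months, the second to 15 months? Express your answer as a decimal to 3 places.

p₁ = N(12)/N(0) = 5210/18275 = 0.285089; p₂ = N(15)/N(6) = 4155/11311 = 0.367342.
P(both) = p₁ × p₂ = 0.285089 × 0.367342 = 0.104725.

0.105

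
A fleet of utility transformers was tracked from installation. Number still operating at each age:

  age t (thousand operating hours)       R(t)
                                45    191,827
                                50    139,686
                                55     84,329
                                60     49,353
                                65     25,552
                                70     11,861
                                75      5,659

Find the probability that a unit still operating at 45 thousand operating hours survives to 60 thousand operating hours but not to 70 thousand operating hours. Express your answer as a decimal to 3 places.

0.195

This is the probability of reaching 60 but not 70, conditional on being operational at 45: (R(60) − R(70)) / R(45).
= (49,353 − 11,861) / 191,827 = 37,492 / 191,827 = 0.195447.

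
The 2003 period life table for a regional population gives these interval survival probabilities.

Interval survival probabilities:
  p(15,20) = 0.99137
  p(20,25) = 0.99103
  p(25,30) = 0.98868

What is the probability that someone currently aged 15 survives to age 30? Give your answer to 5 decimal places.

0.97136

The overall survival probability is 0.99137 × 0.99103 × 0.98868.
= 0.971356.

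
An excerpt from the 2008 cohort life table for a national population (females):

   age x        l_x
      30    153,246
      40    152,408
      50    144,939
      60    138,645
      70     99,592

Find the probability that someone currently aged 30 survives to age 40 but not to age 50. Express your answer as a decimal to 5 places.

We want 10|10q30 = (l_40 − l_50)/l_30.
This is the probability of reaching 40 but not 50, conditional on being alive at 30: (l_40 − l_50) / l_30.
= (152,408 − 144,939) / 153,246 = 7,469 / 153,246 = 0.048739.

0.04874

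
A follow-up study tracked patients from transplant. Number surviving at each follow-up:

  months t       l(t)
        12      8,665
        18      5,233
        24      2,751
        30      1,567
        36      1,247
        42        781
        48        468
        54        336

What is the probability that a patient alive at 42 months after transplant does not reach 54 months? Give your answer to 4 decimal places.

0.5698

P(die before 54 | alive at 42) = 1 − l(54)/l(42) = 1 − 336/781 = (445)/781 = 0.569782.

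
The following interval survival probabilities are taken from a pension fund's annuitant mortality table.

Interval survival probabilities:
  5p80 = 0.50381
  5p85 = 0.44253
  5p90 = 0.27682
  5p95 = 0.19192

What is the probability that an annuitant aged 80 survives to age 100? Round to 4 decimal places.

0.0118

The overall survival probability is 0.50381 × 0.44253 × 0.27682 × 0.19192.
= 0.011845.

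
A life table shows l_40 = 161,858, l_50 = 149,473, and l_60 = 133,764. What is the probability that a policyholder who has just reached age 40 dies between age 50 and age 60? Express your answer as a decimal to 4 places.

0.0971

We want 10|10q40 = (l_50 − l_60)/l_40.
This is the probability of reaching 50 but not 60, conditional on being alive at 40: (l_50 − l_60) / l_40.
= (149,473 − 133,764) / 161,858 = 15,709 / 161,858 = 0.097054.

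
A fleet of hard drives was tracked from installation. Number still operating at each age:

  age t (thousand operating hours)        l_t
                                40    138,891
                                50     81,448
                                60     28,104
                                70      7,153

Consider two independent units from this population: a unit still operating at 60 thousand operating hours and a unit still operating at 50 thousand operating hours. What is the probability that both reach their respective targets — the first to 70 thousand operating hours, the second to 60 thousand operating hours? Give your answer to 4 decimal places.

p₁ = l_70/l_60 = 7,153/28,104 = 0.254519; p₂ = l_60/l_50 = 28,104/81,448 = 0.345055.
P(both) = p₁ × p₂ = 0.254519 × 0.345055 = 0.087823.

0.0878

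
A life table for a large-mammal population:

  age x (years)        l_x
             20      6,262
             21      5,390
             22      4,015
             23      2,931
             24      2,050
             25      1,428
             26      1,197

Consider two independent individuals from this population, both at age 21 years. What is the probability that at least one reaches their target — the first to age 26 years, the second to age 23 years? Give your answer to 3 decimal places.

0.645

p₁ = l_26/l_21 = 1,197/5,390 = 0.222078; p₂ = l_23/l_21 = 2,931/5,390 = 0.543785.
P(at least one) = 1 − (1−p₁)(1−p₂) = 1 − 0.777922 × 0.456215 = 0.645100.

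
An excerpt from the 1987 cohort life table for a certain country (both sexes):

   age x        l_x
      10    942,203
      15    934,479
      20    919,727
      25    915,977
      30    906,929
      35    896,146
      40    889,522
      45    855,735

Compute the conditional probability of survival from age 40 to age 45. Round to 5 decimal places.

0.96202

We want 5p40 = l_45/l_40.
The conditional survival probability is l_45/l_40 = 855,735/889,522 = 0.962017.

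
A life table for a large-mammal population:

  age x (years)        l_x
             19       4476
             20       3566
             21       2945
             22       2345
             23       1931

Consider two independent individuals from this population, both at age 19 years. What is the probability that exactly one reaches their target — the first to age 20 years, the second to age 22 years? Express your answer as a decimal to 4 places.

0.4858

p₁ = l_20/l_19 = 3566/4476 = 0.796693; p₂ = l_22/l_19 = 2345/4476 = 0.523905.
P(exactly one) = p₁(1−p₂) + (1−p₁)p₂ = 0.379302 + 0.106514 = 0.485815.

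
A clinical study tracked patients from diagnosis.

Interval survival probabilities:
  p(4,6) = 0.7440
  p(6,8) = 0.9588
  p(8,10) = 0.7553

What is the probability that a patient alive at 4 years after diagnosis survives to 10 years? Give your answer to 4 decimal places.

0.5388

Survival from 4 to 10 is the product of surviving each interval: 0.7440 × 0.9588 × 0.7553.
= 0.538791.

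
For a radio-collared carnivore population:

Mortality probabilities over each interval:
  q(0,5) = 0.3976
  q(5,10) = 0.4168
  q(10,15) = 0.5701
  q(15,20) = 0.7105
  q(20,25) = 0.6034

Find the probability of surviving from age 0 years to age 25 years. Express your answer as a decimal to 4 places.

Survival from 0 to 25 is the product of surviving each interval: (1 − 0.3976) × (1 − 0.4168) × (1 − 0.5701) × (1 − 0.7105) × (1 − 0.6034).
= 0.6024 × 0.5832 × 0.4299 × 0.2895 × 0.3966 = 0.017341.

0.0173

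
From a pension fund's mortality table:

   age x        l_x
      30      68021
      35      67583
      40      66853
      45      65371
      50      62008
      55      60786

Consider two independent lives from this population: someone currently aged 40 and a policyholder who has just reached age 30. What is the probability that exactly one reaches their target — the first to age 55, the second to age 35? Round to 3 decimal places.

0.096

p₁ = l_55/l_40 = 60786/66853 = 0.909249; p₂ = l_35/l_30 = 67583/68021 = 0.993561.
P(exactly one) = p₁(1−p₂) + (1−p₁)p₂ = 0.005855 + 0.090167 = 0.096021.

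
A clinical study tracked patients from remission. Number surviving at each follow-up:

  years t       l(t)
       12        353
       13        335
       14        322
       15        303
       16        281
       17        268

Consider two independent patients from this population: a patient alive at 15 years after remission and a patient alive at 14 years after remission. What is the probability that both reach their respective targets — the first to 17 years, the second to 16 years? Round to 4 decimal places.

p₁ = l(17)/l(15) = 268/303 = 0.884488; p₂ = l(16)/l(14) = 281/322 = 0.872671.
P(both) = p₁ × p₂ = 0.884488 × 0.872671 = 0.771867.

0.7719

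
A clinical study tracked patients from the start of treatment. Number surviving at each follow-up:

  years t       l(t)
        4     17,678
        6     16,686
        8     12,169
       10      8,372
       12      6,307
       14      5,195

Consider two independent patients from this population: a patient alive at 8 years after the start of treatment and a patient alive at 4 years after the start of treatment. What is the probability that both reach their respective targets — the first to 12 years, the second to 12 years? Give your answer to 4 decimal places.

0.1849

p₁ = l(12)/l(8) = 6,307/12,169 = 0.518284; p₂ = l(12)/l(4) = 6,307/17,678 = 0.356771.
P(both) = p₁ × p₂ = 0.518284 × 0.356771 = 0.184909.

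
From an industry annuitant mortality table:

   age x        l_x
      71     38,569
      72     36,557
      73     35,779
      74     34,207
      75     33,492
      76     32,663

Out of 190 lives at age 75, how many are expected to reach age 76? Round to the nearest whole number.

185

The relevant probability is 32,663/33,492 = 0.975248.
Expected number = 190 × 0.975248 = 185.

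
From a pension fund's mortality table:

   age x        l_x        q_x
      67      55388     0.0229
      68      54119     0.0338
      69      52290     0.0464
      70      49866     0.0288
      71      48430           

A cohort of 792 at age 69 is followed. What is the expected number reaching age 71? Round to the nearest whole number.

The relevant probability is 48430/52290 = 0.926181.
Expected number = 792 × 0.926181 = 734.

734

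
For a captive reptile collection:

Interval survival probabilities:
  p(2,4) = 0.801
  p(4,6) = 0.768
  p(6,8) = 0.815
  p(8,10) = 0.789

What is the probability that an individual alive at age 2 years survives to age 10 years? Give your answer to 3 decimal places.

Survival from 2 to 10 is the product of surviving each interval: 0.801 × 0.768 × 0.815 × 0.789.
= 0.395575.

0.396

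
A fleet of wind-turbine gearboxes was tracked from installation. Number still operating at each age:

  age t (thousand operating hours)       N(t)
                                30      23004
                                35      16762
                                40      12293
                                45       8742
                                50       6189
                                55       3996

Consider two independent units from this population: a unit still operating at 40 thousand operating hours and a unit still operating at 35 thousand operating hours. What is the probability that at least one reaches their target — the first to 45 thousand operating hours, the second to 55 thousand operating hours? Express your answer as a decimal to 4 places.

0.7800

p₁ = N(45)/N(40) = 8742/12293 = 0.711136; p₂ = N(55)/N(35) = 3996/16762 = 0.238396.
P(at least one) = 1 − (1−p₁)(1−p₂) = 1 − 0.288864 × 0.761604 = 0.780000.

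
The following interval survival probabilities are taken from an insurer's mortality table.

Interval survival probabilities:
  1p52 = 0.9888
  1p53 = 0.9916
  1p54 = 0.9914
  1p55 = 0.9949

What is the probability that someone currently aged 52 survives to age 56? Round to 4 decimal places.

The overall survival probability is 0.9888 × 0.9916 × 0.9914 × 0.9949.
= 0.967104.

0.9671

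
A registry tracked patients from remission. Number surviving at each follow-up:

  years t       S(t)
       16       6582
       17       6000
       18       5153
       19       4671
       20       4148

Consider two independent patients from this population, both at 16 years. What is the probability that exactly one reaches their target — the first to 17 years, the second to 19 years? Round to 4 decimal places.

p₁ = S(17)/S(16) = 6000/6582 = 0.911577; p₂ = S(19)/S(16) = 4671/6582 = 0.709663.
P(exactly one) = p₁(1−p₂) + (1−p₁)p₂ = 0.264665 + 0.062751 = 0.327415.

0.3274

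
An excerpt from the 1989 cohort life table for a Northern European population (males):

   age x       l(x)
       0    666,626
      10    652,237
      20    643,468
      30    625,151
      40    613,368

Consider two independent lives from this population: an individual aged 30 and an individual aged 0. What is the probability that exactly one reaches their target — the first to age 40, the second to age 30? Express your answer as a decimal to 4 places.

p₁ = l(40)/l(30) = 613,368/625,151 = 0.981152; p₂ = l(30)/l(0) = 625,151/666,626 = 0.937784.
P(exactly one) = p₁(1−p₂) + (1−p₁)p₂ = 0.061043 + 0.017675 = 0.078719.

0.0787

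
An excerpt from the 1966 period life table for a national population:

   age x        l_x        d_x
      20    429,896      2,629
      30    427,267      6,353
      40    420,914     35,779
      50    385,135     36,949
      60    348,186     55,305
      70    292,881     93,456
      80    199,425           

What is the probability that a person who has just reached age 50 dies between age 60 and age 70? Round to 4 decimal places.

We want 10|10q50 = (l_60 − l_70)/l_50.
This is the probability of reaching 60 but not 70, conditional on being alive at 50: (l_60 − l_70) / l_50.
= (348,186 − 292,881) / 385,135 = 55,305 / 385,135 = 0.143599.

0.1436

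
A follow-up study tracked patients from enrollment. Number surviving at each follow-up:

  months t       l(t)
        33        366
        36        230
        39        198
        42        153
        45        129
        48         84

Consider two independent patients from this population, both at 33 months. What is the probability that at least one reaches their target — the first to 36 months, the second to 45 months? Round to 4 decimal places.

p₁ = l(36)/l(33) = 230/366 = 0.628415; p₂ = l(45)/l(33) = 129/366 = 0.352459.
P(at least one) = 1 − (1−p₁)(1−p₂) = 1 − 0.371585 × 0.647541 = 0.759383.

0.7594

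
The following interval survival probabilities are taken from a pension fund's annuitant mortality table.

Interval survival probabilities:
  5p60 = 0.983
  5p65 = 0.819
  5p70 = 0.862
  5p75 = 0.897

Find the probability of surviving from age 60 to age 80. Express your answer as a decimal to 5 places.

0.62250

Survival from 60 to 80 is the product of surviving each interval: 0.983 × 0.819 × 0.862 × 0.897.
= 0.622497.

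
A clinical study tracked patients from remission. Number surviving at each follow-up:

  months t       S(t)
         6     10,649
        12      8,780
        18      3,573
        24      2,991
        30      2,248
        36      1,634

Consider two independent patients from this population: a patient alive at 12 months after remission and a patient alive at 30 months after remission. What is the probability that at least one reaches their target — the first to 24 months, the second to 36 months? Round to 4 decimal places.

p₁ = S(24)/S(12) = 2,991/8,780 = 0.340661; p₂ = S(36)/S(30) = 1,634/2,248 = 0.726868.
P(at least one) = 1 − (1−p₁)(1−p₂) = 1 − 0.659339 × 0.273132 = 0.819913.

0.8199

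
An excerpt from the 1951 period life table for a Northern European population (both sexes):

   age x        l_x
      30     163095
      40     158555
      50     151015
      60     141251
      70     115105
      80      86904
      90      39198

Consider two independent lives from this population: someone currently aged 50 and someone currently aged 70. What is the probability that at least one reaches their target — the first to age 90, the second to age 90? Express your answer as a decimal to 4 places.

0.5117

p₁ = l_90/l_50 = 39198/151015 = 0.259564; p₂ = l_90/l_70 = 39198/115105 = 0.340541.
P(at least one) = 1 − (1−p₁)(1−p₂) = 1 − 0.740436 × 0.659459 = 0.511713.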